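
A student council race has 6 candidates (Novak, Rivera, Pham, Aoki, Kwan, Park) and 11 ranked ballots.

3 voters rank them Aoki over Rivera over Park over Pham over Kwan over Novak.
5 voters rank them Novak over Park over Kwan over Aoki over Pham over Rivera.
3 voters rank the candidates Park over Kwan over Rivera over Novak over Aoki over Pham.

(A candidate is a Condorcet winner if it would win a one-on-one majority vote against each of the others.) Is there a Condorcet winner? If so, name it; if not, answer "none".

Head-to-head results (11 voters):
Novak vs Rivera: Rivera wins 6–5.
Novak vs Pham: Novak wins 8–3.
Novak vs Aoki: Novak wins 8–3.
Novak–Kwan: Kwan 6–5.
Novak vs Park: Park wins 6–5.
Rivera vs Pham: Rivera wins 6–5.
Rivera vs Aoki: Aoki, 8–3.
Rivera vs Kwan: Kwan wins 8–3.
Rivera vs Park: Park wins 8–3.
Pham–Aoki: Aoki 11–0.
Pham–Kwan: Kwan 8–3.
Pham vs Park: Park, 11–0.
Aoki–Kwan: Kwan 8–3.
Aoki vs Park: Park, 8–3.
Kwan–Park: Park 11–0.
Park wins every pairwise contest, so Park is the Condorcet winner.

Park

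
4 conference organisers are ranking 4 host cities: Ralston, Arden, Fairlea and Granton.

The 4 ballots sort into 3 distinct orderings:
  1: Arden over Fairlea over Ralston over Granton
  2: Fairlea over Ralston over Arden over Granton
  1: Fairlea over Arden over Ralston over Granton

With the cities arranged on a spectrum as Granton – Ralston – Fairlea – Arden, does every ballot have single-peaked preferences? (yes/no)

yes

Axis positions: Granton=1, Ralston=2, Fairlea=3, Arden=4.
Faction 1 (peak Arden at position 4): ranking walks positions 4-3-2-1, expanding outward from the peak — single-peaked.
Faction 2 (peak Fairlea at position 3): ranking walks positions 3-2-4-1, expanding outward from the peak — single-peaked.
Faction 3 (peak Fairlea at position 3): ranking walks positions 3-4-2-1, expanding outward from the peak — single-peaked.
Every ranking is single-peaked on this axis.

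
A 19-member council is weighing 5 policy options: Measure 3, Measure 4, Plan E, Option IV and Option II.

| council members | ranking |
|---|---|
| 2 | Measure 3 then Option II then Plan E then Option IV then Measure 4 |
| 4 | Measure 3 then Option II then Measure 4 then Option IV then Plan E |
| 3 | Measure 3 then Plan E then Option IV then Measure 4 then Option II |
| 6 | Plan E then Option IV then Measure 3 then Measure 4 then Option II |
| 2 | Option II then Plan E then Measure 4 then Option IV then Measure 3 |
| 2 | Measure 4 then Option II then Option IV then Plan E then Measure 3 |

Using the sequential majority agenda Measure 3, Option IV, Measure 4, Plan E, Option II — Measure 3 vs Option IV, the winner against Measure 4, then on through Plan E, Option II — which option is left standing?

Round 1: Measure 3 vs Option IV — 9–10, Option IV advances.
Round 2: Option IV vs Measure 4 — 11–8, Option IV advances.
Round 3: Option IV vs Plan E — 6–13, Plan E advances.
Round 4: Plan E vs Option II — 9–10, Option II advances.
Option II survives the agenda.

Option II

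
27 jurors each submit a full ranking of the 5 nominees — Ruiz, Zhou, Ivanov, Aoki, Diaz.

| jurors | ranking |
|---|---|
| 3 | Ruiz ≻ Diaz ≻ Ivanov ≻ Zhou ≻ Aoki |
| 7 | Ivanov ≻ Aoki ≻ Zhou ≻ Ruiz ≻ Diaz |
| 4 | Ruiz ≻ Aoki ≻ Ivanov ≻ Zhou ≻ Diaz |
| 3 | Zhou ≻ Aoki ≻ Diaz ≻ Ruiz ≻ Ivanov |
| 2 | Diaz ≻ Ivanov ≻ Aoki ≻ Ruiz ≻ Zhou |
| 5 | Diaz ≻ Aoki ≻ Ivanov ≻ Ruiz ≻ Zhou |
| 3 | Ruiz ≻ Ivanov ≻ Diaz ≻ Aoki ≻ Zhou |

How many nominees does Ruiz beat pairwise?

2

Ruiz against each rival (27 jurors):
Ruiz vs Zhou: 17 to 10, Ruiz.
Ruiz vs Ivanov: Ruiz is ranked higher on 3+4+3+3 = 13 ballots, Ivanov on 14. Ivanov wins 14–13.
Ruiz vs Aoki: Aoki wins 17–10.
Ruiz vs Diaz: Ruiz wins 17–10.
Ruiz beats Zhou, Diaz; loses to Ivanov, Aoki — 2 pairwise wins.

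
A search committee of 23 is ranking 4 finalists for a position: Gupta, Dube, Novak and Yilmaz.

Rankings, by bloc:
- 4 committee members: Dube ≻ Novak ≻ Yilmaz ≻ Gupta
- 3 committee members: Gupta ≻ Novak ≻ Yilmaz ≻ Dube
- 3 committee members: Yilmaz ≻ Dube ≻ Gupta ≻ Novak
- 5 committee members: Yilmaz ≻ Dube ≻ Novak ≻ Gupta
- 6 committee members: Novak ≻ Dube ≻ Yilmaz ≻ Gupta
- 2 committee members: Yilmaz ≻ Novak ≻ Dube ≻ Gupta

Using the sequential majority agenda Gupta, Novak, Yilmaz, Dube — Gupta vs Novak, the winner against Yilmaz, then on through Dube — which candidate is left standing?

Round 1: Gupta vs Novak — 6–17, Novak advances.
Round 2: Novak vs Yilmaz — 13–10, Novak advances.
Round 3: Novak vs Dube — 11–12, Dube advances.
Dube survives the agenda.

Dube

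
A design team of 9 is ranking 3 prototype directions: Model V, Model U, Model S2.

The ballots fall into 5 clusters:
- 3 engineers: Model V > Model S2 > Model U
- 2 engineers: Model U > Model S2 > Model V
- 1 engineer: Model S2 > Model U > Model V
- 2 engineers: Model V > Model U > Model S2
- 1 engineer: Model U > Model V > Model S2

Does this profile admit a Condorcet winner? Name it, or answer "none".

Head-to-head results (9 engineers):
Model V vs Model U: Model V is ranked higher on 3+2 = 5 ballots, Model U on 4. Model V wins 5–4.
Model V vs Model S2: 3+2+1 = 6 for Model V, 3 for Model S2 — Model V by 6–3.
Model U vs Model S2: Model U is ranked higher on 2+2+1 = 5 ballots, Model S2 on 4. Model U wins 5–4.
Model V defeats every rival head-to-head and is the Condorcet winner.

Model V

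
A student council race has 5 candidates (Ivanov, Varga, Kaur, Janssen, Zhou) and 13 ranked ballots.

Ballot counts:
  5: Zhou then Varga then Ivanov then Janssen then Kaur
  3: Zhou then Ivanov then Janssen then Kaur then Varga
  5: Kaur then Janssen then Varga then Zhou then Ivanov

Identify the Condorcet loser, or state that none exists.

Pairwise majorities:
Ivanov vs Varga: Ivanov is ranked higher on 3 ballots, Varga on 10. Varga wins 10–3.
Ivanov vs Kaur: Ivanov is ranked higher on 5+3 = 8 ballots, Kaur on 5. Ivanov wins 8–5.
Ivanov vs Janssen: 8 to 5, Ivanov.
Ivanov vs Zhou: 0 for Ivanov, 13 for Zhou — Zhou by 13–0.
Varga vs Kaur: 5 to 8, Kaur.
Varga vs Janssen: 5 to 8, Janssen.
Varga vs Zhou: Zhou, 8–5.
Kaur vs Janssen: Kaur preferred on 5 ballots; Janssen wins 8–5.
Kaur vs Zhou: Kaur preferred on 5 ballots; Zhou wins 8–5.
Janssen vs Zhou: Janssen preferred on 5 ballots; Zhou wins 8–5.
Every candidate wins at least one matchup (Ivanov beats Kaur; Varga beats Ivanov; Kaur beats Varga; Janssen beats Varga; Zhou beats Ivanov), so there is no Condorcet loser.

none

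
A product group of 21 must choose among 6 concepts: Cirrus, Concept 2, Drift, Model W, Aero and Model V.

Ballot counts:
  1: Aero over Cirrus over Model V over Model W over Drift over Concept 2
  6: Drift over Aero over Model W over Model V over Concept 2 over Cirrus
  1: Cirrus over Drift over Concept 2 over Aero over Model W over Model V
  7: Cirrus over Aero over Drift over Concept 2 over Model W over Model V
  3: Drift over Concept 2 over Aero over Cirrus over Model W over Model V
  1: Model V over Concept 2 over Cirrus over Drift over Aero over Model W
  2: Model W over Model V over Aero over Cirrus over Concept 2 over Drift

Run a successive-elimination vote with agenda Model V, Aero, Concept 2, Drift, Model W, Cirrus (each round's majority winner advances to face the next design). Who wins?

Cirrus

Round 1: Model V vs Aero — 3–18, Aero advances.
Round 2: Aero vs Concept 2 — 16–5, Aero advances.
Round 3: Aero vs Drift — 10–11, Drift advances.
Round 4: Drift vs Model W — 18–3, Drift advances.
Round 5: Drift vs Cirrus — 9–12, Cirrus advances.
Cirrus survives the agenda.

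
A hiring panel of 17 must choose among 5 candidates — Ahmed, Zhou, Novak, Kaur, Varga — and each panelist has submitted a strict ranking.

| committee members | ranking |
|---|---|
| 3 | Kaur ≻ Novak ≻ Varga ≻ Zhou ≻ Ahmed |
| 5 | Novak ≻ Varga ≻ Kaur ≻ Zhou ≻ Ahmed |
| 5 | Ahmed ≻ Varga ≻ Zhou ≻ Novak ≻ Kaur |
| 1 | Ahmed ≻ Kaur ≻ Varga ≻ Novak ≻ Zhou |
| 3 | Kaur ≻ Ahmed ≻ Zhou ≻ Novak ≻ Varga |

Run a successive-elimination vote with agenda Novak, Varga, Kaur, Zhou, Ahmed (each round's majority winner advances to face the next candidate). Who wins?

Round 1: Novak vs Varga — 11–6, Novak advances.
Round 2: Novak vs Kaur — 10–7, Novak advances.
Round 3: Novak vs Zhou — 9–8, Novak advances.
Round 4: Novak vs Ahmed — 8–9, Ahmed advances.
Ahmed survives the agenda.

Ahmed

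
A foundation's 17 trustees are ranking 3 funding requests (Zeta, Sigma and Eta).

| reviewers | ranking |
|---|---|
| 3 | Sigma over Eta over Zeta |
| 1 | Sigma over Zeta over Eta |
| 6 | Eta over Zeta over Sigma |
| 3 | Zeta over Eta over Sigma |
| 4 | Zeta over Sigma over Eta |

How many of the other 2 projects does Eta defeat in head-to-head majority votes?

Eta against each rival (17 reviewers):
Eta vs Zeta: Eta wins 9–8.
Eta vs Sigma: 9 to 8, Eta.
Eta beats Zeta, Sigma — 2 pairwise wins.

2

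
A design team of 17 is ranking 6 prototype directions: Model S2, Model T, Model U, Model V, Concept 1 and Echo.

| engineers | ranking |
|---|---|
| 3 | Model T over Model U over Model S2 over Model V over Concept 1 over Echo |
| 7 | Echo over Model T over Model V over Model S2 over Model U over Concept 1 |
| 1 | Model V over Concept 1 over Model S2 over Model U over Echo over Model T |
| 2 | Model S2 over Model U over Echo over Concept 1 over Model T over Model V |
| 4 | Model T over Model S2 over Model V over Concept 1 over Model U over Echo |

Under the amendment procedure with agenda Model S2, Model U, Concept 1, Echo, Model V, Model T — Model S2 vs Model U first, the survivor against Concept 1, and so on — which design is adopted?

Model T

Round 1: Model S2 vs Model U — 14–3, Model S2 advances.
Round 2: Model S2 vs Concept 1 — 16–1, Model S2 advances.
Round 3: Model S2 vs Echo — 10–7, Model S2 advances.
Round 4: Model S2 vs Model V — 9–8, Model S2 advances.
Round 5: Model S2 vs Model T — 3–14, Model T advances.
The agenda winner is Model T.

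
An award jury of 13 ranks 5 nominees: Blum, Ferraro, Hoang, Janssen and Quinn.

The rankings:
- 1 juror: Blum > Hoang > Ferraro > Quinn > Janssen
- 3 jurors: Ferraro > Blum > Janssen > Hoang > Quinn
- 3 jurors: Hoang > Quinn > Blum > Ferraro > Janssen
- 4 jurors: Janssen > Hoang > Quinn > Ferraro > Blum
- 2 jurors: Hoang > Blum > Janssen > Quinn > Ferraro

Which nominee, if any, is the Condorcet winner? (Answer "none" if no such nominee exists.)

none

Pairwise majorities:
Blum vs Ferraro: 6 to 7, Ferraro.
Blum vs Hoang: 4 to 9, Hoang.
Blum vs Janssen: 9 to 4, Blum.
Blum vs Quinn: Blum is ranked higher on 1+3+2 = 6 ballots, Quinn on 7. Quinn wins 7–6.
Ferraro vs Hoang: 3 for Ferraro, 10 for Hoang — Hoang by 10–3.
Ferraro vs Janssen: 7 to 6, Ferraro.
Ferraro vs Quinn: 1+3 = 4 for Ferraro, 9 for Quinn — Quinn by 9–4.
Hoang vs Janssen: Hoang preferred on 1+3+2 = 6 ballots; Janssen wins 7–6.
Hoang vs Quinn: Hoang preferred on 1+3+3+4+2 = 13 ballots; Hoang wins 13–0.
Janssen vs Quinn: Janssen preferred on 3+4+2 = 9 ballots; Janssen wins 9–4.
Every nominee loses at least once (Blum loses to Ferraro; Ferraro loses to Hoang; Hoang loses to Janssen; Janssen loses to Blum; Quinn loses to Hoang). The majority relation contains the cycle Blum > Janssen > Hoang > Blum, so there is no Condorcet winner.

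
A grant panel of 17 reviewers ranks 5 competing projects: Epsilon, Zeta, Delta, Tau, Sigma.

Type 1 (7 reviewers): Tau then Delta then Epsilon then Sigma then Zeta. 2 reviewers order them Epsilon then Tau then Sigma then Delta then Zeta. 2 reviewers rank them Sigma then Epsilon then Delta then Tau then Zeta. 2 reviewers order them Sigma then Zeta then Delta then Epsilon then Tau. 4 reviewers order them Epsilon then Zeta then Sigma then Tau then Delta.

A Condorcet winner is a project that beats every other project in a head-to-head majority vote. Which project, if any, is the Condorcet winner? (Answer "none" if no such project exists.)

none

Pairwise majorities:
Epsilon vs Zeta: 7+2+2+4 = 15 for Epsilon, 2 for Zeta — Epsilon by 15–2.
Epsilon vs Delta: Delta wins 9–8.
Epsilon–Tau: Epsilon 10–7.
Epsilon vs Sigma: 13 to 4, Epsilon.
Zeta vs Delta: Delta, 11–6.
Zeta vs Tau: 2+4 = 6 for Zeta, 11 for Tau — Tau by 11–6.
Zeta–Sigma: Sigma 13–4.
Delta vs Tau: Delta preferred on 2+2 = 4 ballots; Tau wins 13–4.
Delta vs Sigma: Sigma wins 10–7.
Tau vs Sigma: 9 to 8, Tau.
No project is unbeaten: Epsilon loses to Delta; Zeta loses to Epsilon; Delta loses to Tau; Tau loses to Epsilon; Sigma loses to Epsilon. In particular Epsilon → Tau → Delta → Epsilon is a majority cycle — no Condorcet winner exists.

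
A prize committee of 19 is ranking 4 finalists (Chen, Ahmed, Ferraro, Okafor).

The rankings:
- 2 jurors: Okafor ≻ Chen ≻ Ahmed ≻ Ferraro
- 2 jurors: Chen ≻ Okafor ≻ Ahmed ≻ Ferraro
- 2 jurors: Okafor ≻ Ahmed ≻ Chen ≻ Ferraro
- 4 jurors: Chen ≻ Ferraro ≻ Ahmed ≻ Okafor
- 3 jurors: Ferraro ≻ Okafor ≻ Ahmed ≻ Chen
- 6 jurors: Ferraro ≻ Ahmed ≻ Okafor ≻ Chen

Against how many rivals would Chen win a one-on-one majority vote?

Chen against each rival (19 jurors):
Chen vs Ahmed: Chen is ranked higher on 2+2+4 = 8 ballots, Ahmed on 11. Ahmed wins 11–8.
Chen vs Ferraro: Chen preferred on 2+2+2+4 = 10 ballots; Chen wins 10–9.
Chen vs Okafor: Chen preferred on 2+4 = 6 ballots; Okafor wins 13–6.
Chen beats Ferraro; loses to Ahmed, Okafor — 1 pairwise win.

1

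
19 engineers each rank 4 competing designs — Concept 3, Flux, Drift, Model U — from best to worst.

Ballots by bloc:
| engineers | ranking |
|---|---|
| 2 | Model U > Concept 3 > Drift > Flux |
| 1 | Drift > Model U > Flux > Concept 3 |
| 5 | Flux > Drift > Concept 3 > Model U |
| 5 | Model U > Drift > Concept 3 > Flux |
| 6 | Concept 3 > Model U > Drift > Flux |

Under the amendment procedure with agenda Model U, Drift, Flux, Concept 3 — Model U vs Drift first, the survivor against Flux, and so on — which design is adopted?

Concept 3

Round 1: Model U vs Drift — 13–6, Model U advances.
Round 2: Model U vs Flux — 14–5, Model U advances.
Round 3: Model U vs Concept 3 — 8–11, Concept 3 advances.
The agenda winner is Concept 3.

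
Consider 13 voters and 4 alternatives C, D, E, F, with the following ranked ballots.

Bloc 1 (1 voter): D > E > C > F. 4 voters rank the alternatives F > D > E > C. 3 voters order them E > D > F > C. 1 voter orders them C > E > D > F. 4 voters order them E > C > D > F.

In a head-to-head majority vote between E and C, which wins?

E

Ballots ranking E above C: 1 + 4 + 3 + 4 = 12.
Ballots ranking C above E: 13 − 12 = 1.
E wins the head-to-head 12–1.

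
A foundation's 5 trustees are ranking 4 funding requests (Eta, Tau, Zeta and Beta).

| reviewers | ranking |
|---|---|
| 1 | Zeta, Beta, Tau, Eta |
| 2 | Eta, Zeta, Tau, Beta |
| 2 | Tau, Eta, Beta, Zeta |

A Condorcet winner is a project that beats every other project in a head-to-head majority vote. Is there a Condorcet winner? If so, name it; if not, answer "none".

none

Pairwise majorities:
Eta vs Tau: 2 for Eta, 3 for Tau — Tau by 3–2.
Eta vs Zeta: Eta is ranked higher on 2+2 = 4 ballots, Zeta on 1. Eta wins 4–1.
Eta vs Beta: 4 to 1, Eta.
Tau vs Zeta: Tau is ranked higher on 2 ballots, Zeta on 3. Zeta wins 3–2.
Tau vs Beta: 2+2 = 4 for Tau, 1 for Beta — Tau by 4–1.
Zeta vs Beta: 1+2 = 3 for Zeta, 2 for Beta — Zeta by 3–2.
Every project loses at least once (Eta loses to Tau; Tau loses to Zeta; Zeta loses to Eta; Beta loses to Eta). The majority relation contains the cycle Eta > Zeta > Tau > Eta, so there is no Condorcet winner.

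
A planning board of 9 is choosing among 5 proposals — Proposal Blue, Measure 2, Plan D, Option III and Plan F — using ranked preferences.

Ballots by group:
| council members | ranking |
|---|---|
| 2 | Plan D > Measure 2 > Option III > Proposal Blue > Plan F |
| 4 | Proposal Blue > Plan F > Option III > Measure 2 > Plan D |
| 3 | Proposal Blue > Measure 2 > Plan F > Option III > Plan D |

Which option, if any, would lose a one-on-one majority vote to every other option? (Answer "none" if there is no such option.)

Pairwise majorities:
Proposal Blue–Measure 2: Proposal Blue 7–2.
Proposal Blue vs Plan D: Proposal Blue, 7–2.
Proposal Blue vs Option III: Proposal Blue preferred on 4+3 = 7 ballots; Proposal Blue wins 7–2.
Proposal Blue vs Plan F: 9 to 0, Proposal Blue.
Measure 2 vs Plan D: Measure 2 is ranked higher on 4+3 = 7 ballots, Plan D on 2. Measure 2 wins 7–2.
Measure 2 vs Option III: Measure 2 preferred on 2+3 = 5 ballots; Measure 2 wins 5–4.
Measure 2 vs Plan F: 2+3 = 5 for Measure 2, 4 for Plan F — Measure 2 by 5–4.
Plan D vs Option III: Plan D is ranked higher on 2 ballots, Option III on 7. Option III wins 7–2.
Plan D vs Plan F: Plan D is ranked higher on 2 ballots, Plan F on 7. Plan F wins 7–2.
Option III vs Plan F: Option III is ranked higher on 2 ballots, Plan F on 7. Plan F wins 7–2.
Plan D loses to every other option — it is the Condorcet loser.

Plan D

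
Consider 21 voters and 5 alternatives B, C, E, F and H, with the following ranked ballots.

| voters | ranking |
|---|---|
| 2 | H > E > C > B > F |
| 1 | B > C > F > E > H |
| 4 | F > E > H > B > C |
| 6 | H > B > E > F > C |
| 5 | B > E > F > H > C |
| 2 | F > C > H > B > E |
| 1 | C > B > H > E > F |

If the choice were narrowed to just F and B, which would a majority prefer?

B

Ballots ranking F above B: 4 + 2 = 6.
Ballots ranking B above F: 21 − 6 = 15.
B wins the head-to-head 15–6.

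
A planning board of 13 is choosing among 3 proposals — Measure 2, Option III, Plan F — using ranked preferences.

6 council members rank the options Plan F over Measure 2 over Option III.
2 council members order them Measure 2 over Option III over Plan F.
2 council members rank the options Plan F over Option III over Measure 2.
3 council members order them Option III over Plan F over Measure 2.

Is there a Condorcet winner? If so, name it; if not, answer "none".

Pairwise majorities:
Measure 2–Option III: Measure 2 8–5.
Measure 2 vs Plan F: Plan F wins 11–2.
Option III–Plan F: Plan F 8–5.
Only Plan F has no losses; Plan F is the Condorcet winner.

Plan F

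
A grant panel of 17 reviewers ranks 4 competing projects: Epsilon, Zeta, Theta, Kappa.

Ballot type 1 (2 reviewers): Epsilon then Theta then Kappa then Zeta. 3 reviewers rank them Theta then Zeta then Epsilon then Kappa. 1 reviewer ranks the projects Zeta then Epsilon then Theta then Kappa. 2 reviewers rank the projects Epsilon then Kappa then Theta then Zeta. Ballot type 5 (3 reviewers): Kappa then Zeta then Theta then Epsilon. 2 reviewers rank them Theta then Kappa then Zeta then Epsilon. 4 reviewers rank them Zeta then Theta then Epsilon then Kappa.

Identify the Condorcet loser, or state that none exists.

none

Pairwise majorities:
Epsilon vs Zeta: Epsilon is ranked higher on 2+2 = 4 ballots, Zeta on 13. Zeta wins 13–4.
Epsilon vs Theta: Theta wins 12–5.
Epsilon–Kappa: Epsilon 12–5.
Zeta vs Theta: Zeta is ranked higher on 1+3+4 = 8 ballots, Theta on 9. Theta wins 9–8.
Zeta vs Kappa: Kappa wins 9–8.
Theta vs Kappa: 2+3+1+2+4 = 12 for Theta, 5 for Kappa — Theta by 12–5.
Each project has at least one pairwise win (Epsilon beats Kappa; Zeta beats Epsilon; Theta beats Epsilon; Kappa beats Zeta) — no Condorcet loser.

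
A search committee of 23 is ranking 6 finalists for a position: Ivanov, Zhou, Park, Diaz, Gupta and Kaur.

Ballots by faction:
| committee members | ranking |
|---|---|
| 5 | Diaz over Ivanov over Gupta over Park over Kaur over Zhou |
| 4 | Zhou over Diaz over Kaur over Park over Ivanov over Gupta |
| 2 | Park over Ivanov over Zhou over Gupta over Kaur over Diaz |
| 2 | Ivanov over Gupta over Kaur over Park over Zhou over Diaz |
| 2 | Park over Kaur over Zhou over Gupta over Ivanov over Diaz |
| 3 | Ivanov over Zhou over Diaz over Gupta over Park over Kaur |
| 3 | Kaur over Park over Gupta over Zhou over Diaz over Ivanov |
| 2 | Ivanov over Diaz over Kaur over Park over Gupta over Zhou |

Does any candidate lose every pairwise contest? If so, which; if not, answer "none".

none

Pairwise majorities:
Ivanov–Zhou: Ivanov 14–9.
Ivanov vs Park: Ivanov is ranked higher on 5+2+3+2 = 12 ballots, Park on 11. Ivanov wins 12–11.
Ivanov–Diaz: Diaz 12–11.
Ivanov–Gupta: Ivanov 18–5.
Ivanov vs Kaur: 14 to 9, Ivanov.
Zhou–Park: Park 16–7.
Zhou vs Diaz: 16 to 7, Zhou.
Zhou vs Gupta: Zhou is ranked higher on 4+2+2+3 = 11 ballots, Gupta on 12. Gupta wins 12–11.
Zhou vs Kaur: 9 to 14, Kaur.
Park–Diaz: Diaz 14–9.
Park vs Gupta: Park, 13–10.
Park vs Kaur: Park preferred on 5+2+2+3 = 12 ballots; Park wins 12–11.
Diaz–Gupta: Diaz 14–9.
Diaz vs Kaur: 5+4+3+2 = 14 for Diaz, 9 for Kaur — Diaz by 14–9.
Gupta vs Kaur: 12 to 11, Gupta.
No candidate is winless: Ivanov beats Zhou; Zhou beats Diaz; Park beats Zhou; Diaz beats Ivanov; Gupta beats Zhou; Kaur beats Zhou. There is no Condorcet loser.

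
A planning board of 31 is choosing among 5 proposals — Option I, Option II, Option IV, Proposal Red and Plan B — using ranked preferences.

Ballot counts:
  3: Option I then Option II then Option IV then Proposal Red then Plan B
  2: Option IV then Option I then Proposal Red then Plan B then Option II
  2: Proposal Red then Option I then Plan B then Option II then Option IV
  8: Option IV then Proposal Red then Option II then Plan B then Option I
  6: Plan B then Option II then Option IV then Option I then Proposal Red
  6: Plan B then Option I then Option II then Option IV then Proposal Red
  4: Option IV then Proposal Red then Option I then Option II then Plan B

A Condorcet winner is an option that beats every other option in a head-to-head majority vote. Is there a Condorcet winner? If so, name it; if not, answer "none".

Pairwise majorities:
Option I vs Option II: Option I preferred on 3+2+2+6+4 = 17 ballots; Option I wins 17–14.
Option I vs Option IV: Option IV wins 20–11.
Option I–Proposal Red: Option I 17–14.
Option I vs Plan B: 3+2+2+4 = 11 for Option I, 20 for Plan B — Plan B by 20–11.
Option II vs Option IV: 3+2+6+6 = 17 for Option II, 14 for Option IV — Option II by 17–14.
Option II vs Proposal Red: Proposal Red wins 16–15.
Option II vs Plan B: 3+8+4 = 15 for Option II, 16 for Plan B — Plan B by 16–15.
Option IV vs Proposal Red: Option IV, 29–2.
Option IV vs Plan B: 17 to 14, Option IV.
Proposal Red–Plan B: Proposal Red 19–12.
No option is unbeaten: Option I loses to Option IV; Option II loses to Option I; Option IV loses to Option II; Proposal Red loses to Option I; Plan B loses to Option IV. In particular Option I > Option II > Option IV > Option I is a majority cycle — no Condorcet winner exists.

none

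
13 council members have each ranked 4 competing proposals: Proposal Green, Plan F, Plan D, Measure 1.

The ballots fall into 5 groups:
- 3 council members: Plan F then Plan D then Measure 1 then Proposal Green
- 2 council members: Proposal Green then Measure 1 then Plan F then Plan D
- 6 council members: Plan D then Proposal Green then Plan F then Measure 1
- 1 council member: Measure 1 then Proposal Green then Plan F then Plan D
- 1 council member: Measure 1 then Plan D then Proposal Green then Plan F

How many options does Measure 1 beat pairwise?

Measure 1 against each rival (13 council members):
Measure 1 vs Proposal Green: Proposal Green wins 8–5.
Measure 1 vs Plan F: Plan F wins 9–4.
Measure 1 vs Plan D: Measure 1 preferred on 2+1+1 = 4 ballots; Plan D wins 9–4.
Measure 1 beats no one; loses to Proposal Green, Plan F, Plan D — 0 pairwise wins.

0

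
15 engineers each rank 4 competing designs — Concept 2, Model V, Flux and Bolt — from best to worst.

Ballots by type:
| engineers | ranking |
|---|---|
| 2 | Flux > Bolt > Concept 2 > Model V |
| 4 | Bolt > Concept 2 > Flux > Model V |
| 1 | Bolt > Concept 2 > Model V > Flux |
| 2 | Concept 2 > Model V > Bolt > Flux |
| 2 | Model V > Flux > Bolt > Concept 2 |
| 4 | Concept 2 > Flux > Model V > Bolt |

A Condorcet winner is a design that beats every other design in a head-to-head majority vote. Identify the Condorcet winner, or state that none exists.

Pairwise majorities:
Concept 2 vs Model V: Concept 2 wins 13–2.
Concept 2 vs Flux: Concept 2 wins 11–4.
Concept 2 vs Bolt: Bolt wins 9–6.
Model V vs Flux: Flux wins 10–5.
Model V vs Bolt: Model V, 8–7.
Flux vs Bolt: Flux, 8–7.
No design is unbeaten: Concept 2 loses to Bolt; Model V loses to Concept 2; Flux loses to Concept 2; Bolt loses to Model V. In particular Concept 2 beats Model V beats Bolt beats Concept 2 is a majority cycle — no Condorcet winner exists.

none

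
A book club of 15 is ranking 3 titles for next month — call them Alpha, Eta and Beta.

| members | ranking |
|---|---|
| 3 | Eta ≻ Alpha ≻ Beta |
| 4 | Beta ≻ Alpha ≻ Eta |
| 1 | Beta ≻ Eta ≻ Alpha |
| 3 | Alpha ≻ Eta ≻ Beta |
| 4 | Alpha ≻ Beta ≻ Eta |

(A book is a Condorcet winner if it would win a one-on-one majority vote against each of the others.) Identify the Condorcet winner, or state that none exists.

Alpha

Pairwise majorities:
Alpha vs Eta: Alpha preferred on 4+3+4 = 11 ballots; Alpha wins 11–4.
Alpha vs Beta: 3+3+4 = 10 for Alpha, 5 for Beta — Alpha by 10–5.
Eta vs Beta: 3+3 = 6 for Eta, 9 for Beta — Beta by 9–6.
Alpha defeats every rival head-to-head and is the Condorcet winner.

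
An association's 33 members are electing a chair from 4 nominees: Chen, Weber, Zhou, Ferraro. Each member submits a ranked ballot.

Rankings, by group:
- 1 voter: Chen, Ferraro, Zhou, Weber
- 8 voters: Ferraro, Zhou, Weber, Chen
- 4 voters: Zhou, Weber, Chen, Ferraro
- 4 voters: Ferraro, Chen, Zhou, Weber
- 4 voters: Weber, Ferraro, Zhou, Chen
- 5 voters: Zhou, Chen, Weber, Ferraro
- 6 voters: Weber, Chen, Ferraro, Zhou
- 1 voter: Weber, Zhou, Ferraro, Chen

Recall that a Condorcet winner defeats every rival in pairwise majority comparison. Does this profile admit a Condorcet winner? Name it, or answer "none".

none

Check each pair by majority over 33 ballots:
Chen vs Weber: Chen preferred on 1+4+5 = 10 ballots; Weber wins 23–10.
Chen vs Zhou: 1+4+6 = 11 for Chen, 22 for Zhou — Zhou by 22–11.
Chen vs Ferraro: Chen is ranked higher on 1+4+5+6 = 16 ballots, Ferraro on 17. Ferraro wins 17–16.
Weber vs Zhou: Weber preferred on 4+6+1 = 11 ballots; Zhou wins 22–11.
Weber vs Ferraro: 4+4+5+6+1 = 20 for Weber, 13 for Ferraro — Weber by 20–13.
Zhou vs Ferraro: Zhou is ranked higher on 4+5+1 = 10 ballots, Ferraro on 23. Ferraro wins 23–10.
Every candidate loses at least once (Chen loses to Weber; Weber loses to Zhou; Zhou loses to Ferraro; Ferraro loses to Weber). The majority relation contains the cycle Weber beats Ferraro beats Zhou beats Weber, so there is no Condorcet winner.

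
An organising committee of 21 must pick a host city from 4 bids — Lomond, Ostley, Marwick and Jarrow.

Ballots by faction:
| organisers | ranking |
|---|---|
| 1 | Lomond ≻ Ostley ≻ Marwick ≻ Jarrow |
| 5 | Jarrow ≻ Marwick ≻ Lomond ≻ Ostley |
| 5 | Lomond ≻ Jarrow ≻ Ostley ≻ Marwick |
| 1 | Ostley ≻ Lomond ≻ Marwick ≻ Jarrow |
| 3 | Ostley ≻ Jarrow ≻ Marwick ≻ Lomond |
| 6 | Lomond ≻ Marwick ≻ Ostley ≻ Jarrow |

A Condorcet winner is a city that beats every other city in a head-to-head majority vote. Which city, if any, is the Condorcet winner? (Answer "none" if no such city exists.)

Lomond

Head-to-head results (21 organisers):
Lomond vs Ostley: Lomond, 17–4.
Lomond vs Marwick: Lomond wins 13–8.
Lomond–Jarrow: Lomond 13–8.
Ostley–Marwick: Marwick 11–10.
Ostley–Jarrow: Ostley 11–10.
Marwick vs Jarrow: Jarrow, 13–8.
Lomond wins every pairwise contest, so Lomond is the Condorcet winner.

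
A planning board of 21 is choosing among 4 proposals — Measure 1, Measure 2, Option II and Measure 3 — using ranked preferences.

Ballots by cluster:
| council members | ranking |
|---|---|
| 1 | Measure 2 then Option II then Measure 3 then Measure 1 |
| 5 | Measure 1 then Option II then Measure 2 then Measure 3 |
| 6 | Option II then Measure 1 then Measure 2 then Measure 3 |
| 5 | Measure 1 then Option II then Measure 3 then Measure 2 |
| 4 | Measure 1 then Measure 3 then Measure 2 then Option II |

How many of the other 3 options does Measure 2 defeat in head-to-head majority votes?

Measure 2 against each rival (21 council members):
Measure 2 vs Measure 1: 1 for Measure 2, 20 for Measure 1 — Measure 1 by 20–1.
Measure 2–Option II: Option II 16–5.
Measure 2 vs Measure 3: 12 to 9, Measure 2.
Measure 2 beats Measure 3; loses to Measure 1, Option II — 1 pairwise win.

1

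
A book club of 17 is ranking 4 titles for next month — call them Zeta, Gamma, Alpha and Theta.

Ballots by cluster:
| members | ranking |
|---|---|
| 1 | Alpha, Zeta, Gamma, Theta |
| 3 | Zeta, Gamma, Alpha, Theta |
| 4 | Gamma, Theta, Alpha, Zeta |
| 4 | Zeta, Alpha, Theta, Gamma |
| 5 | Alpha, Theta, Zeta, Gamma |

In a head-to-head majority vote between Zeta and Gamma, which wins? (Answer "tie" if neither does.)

Zeta

Ballots ranking Zeta above Gamma: 1 + 3 + 4 + 5 = 13.
Ballots ranking Gamma above Zeta: 17 − 13 = 4.
Zeta wins the head-to-head 13–4.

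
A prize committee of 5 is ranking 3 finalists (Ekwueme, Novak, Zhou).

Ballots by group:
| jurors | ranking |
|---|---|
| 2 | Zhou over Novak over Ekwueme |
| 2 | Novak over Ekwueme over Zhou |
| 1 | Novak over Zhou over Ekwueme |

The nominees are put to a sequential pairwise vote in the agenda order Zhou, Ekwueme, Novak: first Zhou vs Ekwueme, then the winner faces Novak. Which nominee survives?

Round 1: Zhou vs Ekwueme — 3–2, Zhou advances.
Round 2: Zhou vs Novak — 2–3, Novak advances.
Novak survives the agenda.

Novak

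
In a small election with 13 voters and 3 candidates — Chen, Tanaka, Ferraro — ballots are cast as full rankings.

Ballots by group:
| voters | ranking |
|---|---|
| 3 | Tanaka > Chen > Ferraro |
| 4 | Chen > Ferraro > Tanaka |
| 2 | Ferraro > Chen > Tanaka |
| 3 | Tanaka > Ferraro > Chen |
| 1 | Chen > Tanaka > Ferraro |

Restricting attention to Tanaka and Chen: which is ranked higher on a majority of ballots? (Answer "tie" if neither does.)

Chen

Ballots ranking Tanaka above Chen: 3 + 3 = 6.
Ballots ranking Chen above Tanaka: 13 − 6 = 7.
Chen wins the head-to-head 7–6.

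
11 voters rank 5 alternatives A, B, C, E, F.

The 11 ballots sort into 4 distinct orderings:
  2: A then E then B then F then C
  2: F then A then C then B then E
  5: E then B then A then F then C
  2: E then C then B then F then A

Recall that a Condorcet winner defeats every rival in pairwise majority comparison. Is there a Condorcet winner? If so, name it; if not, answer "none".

Check each pair by majority over 11 ballots:
A–B: B 7–4.
A–C: A 9–2.
A–E: E 7–4.
A–F: A 7–4.
B vs C: B, 7–4.
B–E: E 9–2.
B–F: B 9–2.
C vs E: E wins 9–2.
C vs F: F wins 9–2.
E vs F: E wins 9–2.
E defeats every rival head-to-head and is the Condorcet winner.

E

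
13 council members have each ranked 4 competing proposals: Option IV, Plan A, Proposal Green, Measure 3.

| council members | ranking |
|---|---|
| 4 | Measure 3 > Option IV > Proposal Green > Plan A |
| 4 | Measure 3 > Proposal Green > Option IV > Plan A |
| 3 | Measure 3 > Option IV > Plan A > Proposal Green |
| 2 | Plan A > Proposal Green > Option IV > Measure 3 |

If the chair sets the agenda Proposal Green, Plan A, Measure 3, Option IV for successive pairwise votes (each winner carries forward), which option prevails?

Round 1: Proposal Green vs Plan A — 8–5, Proposal Green advances.
Round 2: Proposal Green vs Measure 3 — 2–11, Measure 3 advances.
Round 3: Measure 3 vs Option IV — 11–2, Measure 3 advances.
The agenda winner is Measure 3.

Measure 3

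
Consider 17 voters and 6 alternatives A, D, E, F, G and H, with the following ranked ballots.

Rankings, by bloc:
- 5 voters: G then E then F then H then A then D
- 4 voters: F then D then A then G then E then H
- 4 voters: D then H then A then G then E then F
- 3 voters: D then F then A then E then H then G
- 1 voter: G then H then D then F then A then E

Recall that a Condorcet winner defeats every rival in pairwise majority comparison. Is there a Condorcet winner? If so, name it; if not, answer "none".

Head-to-head results (17 voters):
A vs D: 5 for A, 12 for D — D by 12–5.
A vs E: 4+4+3+1 = 12 for A, 5 for E — A by 12–5.
A vs F: A is ranked higher on 4 ballots, F on 13. F wins 13–4.
A vs G: A is ranked higher on 4+4+3 = 11 ballots, G on 6. A wins 11–6.
A vs H: A is ranked higher on 4+3 = 7 ballots, H on 10. H wins 10–7.
D vs E: 4+4+3+1 = 12 for D, 5 for E — D by 12–5.
D vs F: 8 to 9, F.
D vs G: 4+4+3 = 11 for D, 6 for G — D by 11–6.
D vs H: 11 to 6, D.
E vs F: 9 to 8, E.
E vs G: 3 to 14, G.
E vs H: E is ranked higher on 5+4+3 = 12 ballots, H on 5. E wins 12–5.
F vs G: 7 to 10, G.
F vs H: F preferred on 5+4+3 = 12 ballots; F wins 12–5.
G vs H: 10 to 7, G.
Each alternative drops at least one matchup (A loses to D; D loses to F; E loses to A; F loses to E; G loses to A; H loses to D); the cycle A beats E beats F beats A rules out a Condorcet winner.

none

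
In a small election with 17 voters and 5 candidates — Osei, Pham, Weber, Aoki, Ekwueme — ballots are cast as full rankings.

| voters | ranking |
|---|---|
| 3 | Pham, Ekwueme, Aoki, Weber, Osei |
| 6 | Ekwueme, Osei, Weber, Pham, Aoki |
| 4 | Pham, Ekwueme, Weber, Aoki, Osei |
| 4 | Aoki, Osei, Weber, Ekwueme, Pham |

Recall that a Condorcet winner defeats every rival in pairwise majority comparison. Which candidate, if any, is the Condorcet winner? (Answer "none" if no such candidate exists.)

Ekwueme

Check each pair by majority over 17 ballots:
Osei–Pham: Osei 10–7.
Osei–Weber: Osei 10–7.
Osei vs Aoki: Aoki, 11–6.
Osei vs Ekwueme: Ekwueme, 13–4.
Pham vs Weber: Weber, 10–7.
Pham vs Aoki: Pham, 13–4.
Pham–Ekwueme: Ekwueme 10–7.
Weber vs Aoki: Weber, 10–7.
Weber vs Ekwueme: Ekwueme, 13–4.
Aoki vs Ekwueme: Ekwueme wins 13–4.
Only Ekwueme has no losses; Ekwueme is the Condorcet winner.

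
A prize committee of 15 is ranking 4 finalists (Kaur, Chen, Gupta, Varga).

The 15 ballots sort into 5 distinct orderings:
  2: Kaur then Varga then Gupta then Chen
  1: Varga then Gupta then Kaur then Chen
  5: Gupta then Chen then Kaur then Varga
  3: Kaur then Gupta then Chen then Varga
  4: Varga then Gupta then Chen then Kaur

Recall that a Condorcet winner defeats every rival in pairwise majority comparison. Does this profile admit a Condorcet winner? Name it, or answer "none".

Head-to-head results (15 jurors):
Kaur vs Chen: Kaur is ranked higher on 2+1+3 = 6 ballots, Chen on 9. Chen wins 9–6.
Kaur vs Gupta: Kaur preferred on 2+3 = 5 ballots; Gupta wins 10–5.
Kaur vs Varga: Kaur preferred on 2+5+3 = 10 ballots; Kaur wins 10–5.
Chen vs Gupta: 0 for Chen, 15 for Gupta — Gupta by 15–0.
Chen vs Varga: 8 to 7, Chen.
Gupta vs Varga: Gupta preferred on 5+3 = 8 ballots; Gupta wins 8–7.
Gupta beats each of Kaur, Chen, Varga — Gupta is the Condorcet winner.

Gupta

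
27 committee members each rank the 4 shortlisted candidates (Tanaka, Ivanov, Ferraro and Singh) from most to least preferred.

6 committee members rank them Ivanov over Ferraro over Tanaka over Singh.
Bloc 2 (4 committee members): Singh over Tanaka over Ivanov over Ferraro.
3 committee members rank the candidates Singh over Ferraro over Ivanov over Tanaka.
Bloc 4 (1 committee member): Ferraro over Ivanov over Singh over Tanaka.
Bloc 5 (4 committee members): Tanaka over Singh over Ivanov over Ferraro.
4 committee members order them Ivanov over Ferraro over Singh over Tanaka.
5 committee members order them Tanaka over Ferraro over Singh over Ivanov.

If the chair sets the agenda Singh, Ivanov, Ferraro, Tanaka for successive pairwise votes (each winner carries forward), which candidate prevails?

Round 1: Singh vs Ivanov — 16–11, Singh advances.
Round 2: Singh vs Ferraro — 11–16, Ferraro advances.
Round 3: Ferraro vs Tanaka — 14–13, Ferraro advances.
The agenda winner is Ferraro.

Ferraro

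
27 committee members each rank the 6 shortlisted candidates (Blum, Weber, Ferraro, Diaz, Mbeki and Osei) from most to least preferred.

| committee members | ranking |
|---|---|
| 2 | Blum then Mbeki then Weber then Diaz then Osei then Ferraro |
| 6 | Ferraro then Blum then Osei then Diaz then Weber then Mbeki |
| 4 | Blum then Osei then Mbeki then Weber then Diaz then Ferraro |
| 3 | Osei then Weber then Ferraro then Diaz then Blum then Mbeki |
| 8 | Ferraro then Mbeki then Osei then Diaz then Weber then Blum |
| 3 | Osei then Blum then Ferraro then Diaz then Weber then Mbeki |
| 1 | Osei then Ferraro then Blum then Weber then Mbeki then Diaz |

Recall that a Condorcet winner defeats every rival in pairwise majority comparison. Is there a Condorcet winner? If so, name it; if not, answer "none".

Ferraro

Check each pair by majority over 27 ballots:
Blum vs Weber: Blum is ranked higher on 2+6+4+3+1 = 16 ballots, Weber on 11. Blum wins 16–11.
Blum vs Ferraro: Blum preferred on 2+4+3 = 9 ballots; Ferraro wins 18–9.
Blum–Diaz: Blum 16–11.
Blum–Mbeki: Blum 19–8.
Blum vs Osei: Blum preferred on 2+6+4 = 12 ballots; Osei wins 15–12.
Weber vs Ferraro: Ferraro, 18–9.
Weber–Diaz: Diaz 17–10.
Weber–Mbeki: Mbeki 14–13.
Weber–Osei: Osei 25–2.
Ferraro vs Diaz: Ferraro preferred on 6+3+8+3+1 = 21 ballots; Ferraro wins 21–6.
Ferraro vs Mbeki: Ferraro, 21–6.
Ferraro–Osei: Ferraro 14–13.
Diaz vs Mbeki: Diaz preferred on 6+3+3 = 12 ballots; Mbeki wins 15–12.
Diaz vs Osei: 2 to 25, Osei.
Mbeki vs Osei: 10 to 17, Osei.
Only Ferraro has no losses; Ferraro is the Condorcet winner.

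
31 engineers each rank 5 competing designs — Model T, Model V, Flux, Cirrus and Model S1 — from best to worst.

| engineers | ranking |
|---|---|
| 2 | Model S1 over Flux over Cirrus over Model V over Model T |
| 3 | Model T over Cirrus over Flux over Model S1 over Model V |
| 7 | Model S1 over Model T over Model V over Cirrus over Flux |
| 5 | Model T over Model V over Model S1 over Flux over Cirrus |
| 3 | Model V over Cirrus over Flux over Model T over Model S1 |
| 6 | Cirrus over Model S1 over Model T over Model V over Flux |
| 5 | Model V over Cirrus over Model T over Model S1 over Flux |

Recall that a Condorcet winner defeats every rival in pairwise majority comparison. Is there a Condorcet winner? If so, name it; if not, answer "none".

none

Pairwise majorities:
Model T vs Model V: Model T, 21–10.
Model T vs Flux: 26 to 5, Model T.
Model T vs Cirrus: Model T preferred on 3+7+5 = 15 ballots; Cirrus wins 16–15.
Model T–Model S1: Model T 16–15.
Model V vs Flux: Model V is ranked higher on 7+5+3+6+5 = 26 ballots, Flux on 5. Model V wins 26–5.
Model V–Cirrus: Model V 20–11.
Model V vs Model S1: Model S1 wins 18–13.
Flux vs Cirrus: Cirrus wins 24–7.
Flux vs Model S1: Model S1, 25–6.
Cirrus vs Model S1: Cirrus, 17–14.
No design is unbeaten: Model T loses to Cirrus; Model V loses to Model T; Flux loses to Model T; Cirrus loses to Model V; Model S1 loses to Model T. In particular Model T > Model V > Cirrus > Model T is a majority cycle — no Condorcet winner exists.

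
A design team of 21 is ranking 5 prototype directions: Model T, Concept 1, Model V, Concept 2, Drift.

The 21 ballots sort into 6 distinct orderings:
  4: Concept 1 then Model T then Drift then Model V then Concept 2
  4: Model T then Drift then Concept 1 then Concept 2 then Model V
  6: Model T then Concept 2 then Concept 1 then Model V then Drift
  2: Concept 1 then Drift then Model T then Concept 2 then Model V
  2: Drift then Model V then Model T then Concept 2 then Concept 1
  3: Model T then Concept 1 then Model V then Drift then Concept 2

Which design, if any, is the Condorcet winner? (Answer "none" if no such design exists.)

Model T

Pairwise majorities:
Model T vs Concept 1: Model T wins 15–6.
Model T vs Model V: Model T wins 19–2.
Model T–Concept 2: Model T 21–0.
Model T vs Drift: Model T wins 17–4.
Concept 1–Model V: Concept 1 19–2.
Concept 1–Concept 2: Concept 1 13–8.
Concept 1 vs Drift: Concept 1 wins 15–6.
Model V vs Concept 2: Concept 2, 12–9.
Model V–Drift: Drift 12–9.
Concept 2–Drift: Drift 15–6.
Only Model T has no losses; Model T is the Condorcet winner.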